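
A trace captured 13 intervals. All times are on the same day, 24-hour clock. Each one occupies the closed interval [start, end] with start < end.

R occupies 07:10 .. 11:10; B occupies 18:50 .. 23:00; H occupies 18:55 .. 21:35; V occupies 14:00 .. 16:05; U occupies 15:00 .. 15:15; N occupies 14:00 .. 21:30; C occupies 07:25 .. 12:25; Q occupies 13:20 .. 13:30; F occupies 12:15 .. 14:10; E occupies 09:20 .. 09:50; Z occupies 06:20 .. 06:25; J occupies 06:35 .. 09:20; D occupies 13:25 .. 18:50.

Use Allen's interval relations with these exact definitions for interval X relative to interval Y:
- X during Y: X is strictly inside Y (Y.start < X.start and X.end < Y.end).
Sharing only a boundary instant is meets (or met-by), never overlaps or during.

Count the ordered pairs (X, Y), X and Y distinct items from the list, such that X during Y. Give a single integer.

8

Checking all 156 ordered pairs for relation 'during'; matching pairs in alphabetical order:
(E, C): E during C ✓
(E, R): E during R ✓
(H, B): H during B ✓
(Q, F): Q during F ✓
(U, D): U during D ✓
(U, N): U during N ✓
(U, V): U during V ✓
(V, D): V during D ✓
Count: 8.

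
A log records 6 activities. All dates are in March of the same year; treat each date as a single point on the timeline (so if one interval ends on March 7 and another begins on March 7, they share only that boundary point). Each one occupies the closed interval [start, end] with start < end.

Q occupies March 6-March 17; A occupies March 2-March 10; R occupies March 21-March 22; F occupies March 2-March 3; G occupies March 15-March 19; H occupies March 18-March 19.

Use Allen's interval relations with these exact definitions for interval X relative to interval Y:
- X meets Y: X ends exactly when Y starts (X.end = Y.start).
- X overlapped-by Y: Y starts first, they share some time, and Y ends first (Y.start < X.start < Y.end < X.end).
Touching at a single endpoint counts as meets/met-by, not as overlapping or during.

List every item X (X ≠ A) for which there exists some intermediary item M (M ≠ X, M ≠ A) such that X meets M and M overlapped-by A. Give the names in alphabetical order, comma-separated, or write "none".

Target A = [March 2, March 10].
Intermediaries M with M overlapped-by A: Q.
Via Q — items with X meets Q: none.
Union: none.

none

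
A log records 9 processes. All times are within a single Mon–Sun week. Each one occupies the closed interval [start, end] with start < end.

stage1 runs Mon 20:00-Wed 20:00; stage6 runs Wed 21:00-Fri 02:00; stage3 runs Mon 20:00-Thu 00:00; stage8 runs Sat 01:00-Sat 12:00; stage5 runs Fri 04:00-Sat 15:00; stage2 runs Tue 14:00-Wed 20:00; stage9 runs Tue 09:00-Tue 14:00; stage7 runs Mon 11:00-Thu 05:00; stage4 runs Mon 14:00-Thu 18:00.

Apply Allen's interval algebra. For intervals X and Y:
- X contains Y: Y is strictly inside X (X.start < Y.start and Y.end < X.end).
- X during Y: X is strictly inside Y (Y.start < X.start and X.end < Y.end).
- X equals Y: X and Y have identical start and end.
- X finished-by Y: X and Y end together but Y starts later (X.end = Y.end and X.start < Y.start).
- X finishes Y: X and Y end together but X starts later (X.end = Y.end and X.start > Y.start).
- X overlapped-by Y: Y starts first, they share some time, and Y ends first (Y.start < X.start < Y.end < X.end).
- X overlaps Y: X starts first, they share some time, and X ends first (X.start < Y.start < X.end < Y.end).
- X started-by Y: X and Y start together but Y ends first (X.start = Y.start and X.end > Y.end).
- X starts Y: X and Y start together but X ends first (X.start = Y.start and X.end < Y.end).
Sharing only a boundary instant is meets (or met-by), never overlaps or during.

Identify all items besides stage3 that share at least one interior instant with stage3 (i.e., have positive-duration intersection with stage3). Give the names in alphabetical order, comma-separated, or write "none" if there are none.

Target stage3 = [Mon 20:00, Thu 00:00].
stage1 [Mon 20:00, Wed 20:00] → starts → yes.
stage2 [Tue 14:00, Wed 20:00] → during → yes.
stage4 [Mon 14:00, Thu 18:00] → contains → yes.
stage5 [Fri 04:00, Sat 15:00] → after → no.
stage6 [Wed 21:00, Fri 02:00] → overlapped-by → yes.
stage7 [Mon 11:00, Thu 05:00] → contains → yes.
stage8 [Sat 01:00, Sat 12:00] → after → no.
stage9 [Tue 09:00, Tue 14:00] → during → yes.
Result: stage1, stage2, stage4, stage6, stage7, stage9.

stage1, stage2, stage4, stage6, stage7, stage9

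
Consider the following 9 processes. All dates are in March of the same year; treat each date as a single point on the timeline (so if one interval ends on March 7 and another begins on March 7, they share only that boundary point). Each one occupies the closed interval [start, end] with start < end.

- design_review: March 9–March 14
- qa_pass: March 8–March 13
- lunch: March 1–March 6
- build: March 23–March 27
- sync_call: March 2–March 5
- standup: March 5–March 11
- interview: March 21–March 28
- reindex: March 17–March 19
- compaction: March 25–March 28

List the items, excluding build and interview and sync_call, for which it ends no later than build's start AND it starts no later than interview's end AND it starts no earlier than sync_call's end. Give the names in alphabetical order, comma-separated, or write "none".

design_review, qa_pass, reindex, standup

Conditions: its end is no later than build's start (X.end <= March 23) AND its start is no later than interview's end (X.start <= March 28) AND its start is no earlier than sync_call's end (X.start >= March 5).
compaction: end March 28 <= March 23? ✗; start March 25 <= March 28? ✓; start March 25 >= March 5? ✓ → no.
design_review: end March 14 <= March 23? ✓; start March 9 <= March 28? ✓; start March 9 >= March 5? ✓ → yes.
lunch: end March 6 <= March 23? ✓; start March 1 <= March 28? ✓; start March 1 >= March 5? ✗ → no.
qa_pass: end March 13 <= March 23? ✓; start March 8 <= March 28? ✓; start March 8 >= March 5? ✓ → yes.
reindex: end March 19 <= March 23? ✓; start March 17 <= March 28? ✓; start March 17 >= March 5? ✓ → yes.
standup: end March 11 <= March 23? ✓; start March 5 <= March 28? ✓; start March 5 >= March 5? ✓ → yes.
Result: design_review, qa_pass, reindex, standup.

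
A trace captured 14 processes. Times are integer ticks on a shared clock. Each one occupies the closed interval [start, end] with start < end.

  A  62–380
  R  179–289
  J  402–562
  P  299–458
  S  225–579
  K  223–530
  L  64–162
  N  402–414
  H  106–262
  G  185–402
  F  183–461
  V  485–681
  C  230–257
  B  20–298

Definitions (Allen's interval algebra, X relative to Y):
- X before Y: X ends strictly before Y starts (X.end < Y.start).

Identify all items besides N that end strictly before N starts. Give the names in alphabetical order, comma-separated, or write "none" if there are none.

Target N = [402, 414].
A [62, 380] → before → yes.
B [20, 298] → before → yes.
C [230, 257] → before → yes.
F [183, 461] → contains → no.
G [185, 402] → meets → no.
H [106, 262] → before → yes.
J [402, 562] → started-by → no.
K [223, 530] → contains → no.
L [64, 162] → before → yes.
P [299, 458] → contains → no.
R [179, 289] → before → yes.
S [225, 579] → contains → no.
V [485, 681] → after → no.
Result: A, B, C, H, L, R.

A, B, C, H, L, R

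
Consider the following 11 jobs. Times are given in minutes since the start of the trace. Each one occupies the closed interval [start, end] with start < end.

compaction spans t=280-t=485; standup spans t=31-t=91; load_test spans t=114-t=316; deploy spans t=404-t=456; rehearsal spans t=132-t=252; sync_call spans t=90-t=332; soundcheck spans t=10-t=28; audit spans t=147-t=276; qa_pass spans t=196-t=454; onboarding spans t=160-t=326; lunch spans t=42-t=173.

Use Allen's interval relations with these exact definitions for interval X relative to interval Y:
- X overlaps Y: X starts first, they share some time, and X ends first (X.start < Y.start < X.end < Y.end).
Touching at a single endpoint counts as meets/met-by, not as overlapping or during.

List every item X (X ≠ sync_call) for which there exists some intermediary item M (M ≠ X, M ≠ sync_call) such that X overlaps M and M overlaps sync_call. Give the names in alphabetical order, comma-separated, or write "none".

Target sync_call = [t=90, t=332].
Intermediaries M with M overlaps sync_call: lunch, standup.
Via lunch — items with X overlaps lunch: standup.
Via standup — items with X overlaps standup: none.
Union: standup.

standup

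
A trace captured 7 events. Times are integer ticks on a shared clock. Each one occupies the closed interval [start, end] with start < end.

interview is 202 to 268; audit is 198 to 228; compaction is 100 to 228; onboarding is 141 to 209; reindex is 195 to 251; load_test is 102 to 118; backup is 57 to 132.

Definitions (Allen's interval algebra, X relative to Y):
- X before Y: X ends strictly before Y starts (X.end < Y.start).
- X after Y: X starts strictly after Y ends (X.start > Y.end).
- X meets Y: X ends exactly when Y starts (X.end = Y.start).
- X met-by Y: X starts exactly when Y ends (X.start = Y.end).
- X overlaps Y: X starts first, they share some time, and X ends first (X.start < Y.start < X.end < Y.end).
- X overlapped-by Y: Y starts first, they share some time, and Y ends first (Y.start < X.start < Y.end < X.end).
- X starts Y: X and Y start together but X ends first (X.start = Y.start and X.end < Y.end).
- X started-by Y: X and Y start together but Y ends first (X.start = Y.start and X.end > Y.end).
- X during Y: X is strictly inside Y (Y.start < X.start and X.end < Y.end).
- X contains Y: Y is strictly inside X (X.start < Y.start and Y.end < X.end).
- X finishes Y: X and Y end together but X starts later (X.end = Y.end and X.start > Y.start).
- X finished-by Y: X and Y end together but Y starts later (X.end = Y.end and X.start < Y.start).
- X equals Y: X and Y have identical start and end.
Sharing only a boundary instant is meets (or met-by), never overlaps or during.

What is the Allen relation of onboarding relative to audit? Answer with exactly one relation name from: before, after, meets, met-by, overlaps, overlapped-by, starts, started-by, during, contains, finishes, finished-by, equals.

onboarding = [141, 209]; audit = [198, 228].
Compare endpoints: onboarding.start < audit.start, onboarding.start < audit.end, onboarding.end > audit.start, onboarding.end < audit.end.
That pattern is 'overlaps'.

overlaps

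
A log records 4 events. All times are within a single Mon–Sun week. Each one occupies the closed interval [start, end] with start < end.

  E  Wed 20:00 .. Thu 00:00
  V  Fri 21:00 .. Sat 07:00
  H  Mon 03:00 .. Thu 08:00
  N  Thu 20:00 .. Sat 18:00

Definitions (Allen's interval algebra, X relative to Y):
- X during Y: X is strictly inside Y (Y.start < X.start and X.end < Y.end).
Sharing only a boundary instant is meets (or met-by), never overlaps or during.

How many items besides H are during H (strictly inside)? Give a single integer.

1

Target H = [Mon 03:00, Thu 08:00].
E [Wed 20:00, Thu 00:00] → during → counts.
N [Thu 20:00, Sat 18:00] → after → no.
V [Fri 21:00, Sat 07:00] → after → no.
Total: 1.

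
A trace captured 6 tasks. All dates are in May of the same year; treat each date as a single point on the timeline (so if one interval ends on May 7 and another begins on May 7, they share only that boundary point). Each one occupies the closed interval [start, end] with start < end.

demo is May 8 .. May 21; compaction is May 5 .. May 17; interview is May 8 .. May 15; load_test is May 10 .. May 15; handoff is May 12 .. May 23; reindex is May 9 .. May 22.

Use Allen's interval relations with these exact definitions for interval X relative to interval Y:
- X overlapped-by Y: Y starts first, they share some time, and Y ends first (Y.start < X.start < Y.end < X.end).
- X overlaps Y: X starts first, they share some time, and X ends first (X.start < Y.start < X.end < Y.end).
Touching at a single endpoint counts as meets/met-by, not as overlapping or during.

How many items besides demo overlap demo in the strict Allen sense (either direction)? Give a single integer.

Target demo = [May 8, May 21].
compaction [May 5, May 17] → overlaps → counts.
handoff [May 12, May 23] → overlapped-by → counts.
interview [May 8, May 15] → starts → no.
load_test [May 10, May 15] → during → no.
reindex [May 9, May 22] → overlapped-by → counts.
Total: 3.

3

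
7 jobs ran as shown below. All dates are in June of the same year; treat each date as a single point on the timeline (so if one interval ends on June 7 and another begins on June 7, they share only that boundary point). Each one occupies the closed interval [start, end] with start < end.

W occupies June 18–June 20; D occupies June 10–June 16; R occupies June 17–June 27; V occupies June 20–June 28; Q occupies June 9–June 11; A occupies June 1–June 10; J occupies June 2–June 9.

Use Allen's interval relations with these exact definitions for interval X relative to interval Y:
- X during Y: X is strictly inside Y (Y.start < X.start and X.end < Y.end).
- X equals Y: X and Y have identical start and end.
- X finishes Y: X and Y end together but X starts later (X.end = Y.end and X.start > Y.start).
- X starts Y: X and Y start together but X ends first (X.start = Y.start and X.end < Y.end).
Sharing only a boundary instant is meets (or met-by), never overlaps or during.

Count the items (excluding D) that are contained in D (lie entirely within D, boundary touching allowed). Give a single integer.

Target D = [June 10, June 16].
A [June 1, June 10] → meets → no.
J [June 2, June 9] → before → no.
Q [June 9, June 11] → overlaps → no.
R [June 17, June 27] → after → no.
V [June 20, June 28] → after → no.
W [June 18, June 20] → after → no.
Total: 0.

0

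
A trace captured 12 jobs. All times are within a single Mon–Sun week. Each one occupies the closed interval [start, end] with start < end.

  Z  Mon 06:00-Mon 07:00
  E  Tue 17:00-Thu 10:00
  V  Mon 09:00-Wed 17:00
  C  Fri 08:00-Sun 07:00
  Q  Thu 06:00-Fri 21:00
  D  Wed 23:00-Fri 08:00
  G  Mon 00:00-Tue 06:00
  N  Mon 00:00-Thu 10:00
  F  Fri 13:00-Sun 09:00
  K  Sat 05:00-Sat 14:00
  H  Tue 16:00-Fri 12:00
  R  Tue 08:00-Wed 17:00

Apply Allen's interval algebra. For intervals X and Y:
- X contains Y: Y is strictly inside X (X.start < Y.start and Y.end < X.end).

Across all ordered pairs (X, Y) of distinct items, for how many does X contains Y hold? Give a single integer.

8

Checking all 132 ordered pairs for relation 'contains'; matching pairs in alphabetical order:
(C, K): C contains K ✓
(F, K): F contains K ✓
(G, Z): G contains Z ✓
(H, D): H contains D ✓
(H, E): H contains E ✓
(N, R): N contains R ✓
(N, V): N contains V ✓
(N, Z): N contains Z ✓
Count: 8.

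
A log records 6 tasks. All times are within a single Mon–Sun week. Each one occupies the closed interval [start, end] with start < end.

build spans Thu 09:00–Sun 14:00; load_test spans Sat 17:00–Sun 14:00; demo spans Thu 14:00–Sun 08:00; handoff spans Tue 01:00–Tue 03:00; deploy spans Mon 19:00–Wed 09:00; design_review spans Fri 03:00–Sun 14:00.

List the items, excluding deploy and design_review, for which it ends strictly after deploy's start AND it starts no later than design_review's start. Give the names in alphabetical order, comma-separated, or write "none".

build, demo, handoff

Conditions: its end is strictly after deploy's start (X.end > Mon 19:00) AND its start is no later than design_review's start (X.start <= Fri 03:00).
build: end Sun 14:00 > Mon 19:00? ✓; start Thu 09:00 <= Fri 03:00? ✓ → yes.
demo: end Sun 08:00 > Mon 19:00? ✓; start Thu 14:00 <= Fri 03:00? ✓ → yes.
handoff: end Tue 03:00 > Mon 19:00? ✓; start Tue 01:00 <= Fri 03:00? ✓ → yes.
load_test: end Sun 14:00 > Mon 19:00? ✓; start Sat 17:00 <= Fri 03:00? ✗ → no.
Result: build, demo, handoff.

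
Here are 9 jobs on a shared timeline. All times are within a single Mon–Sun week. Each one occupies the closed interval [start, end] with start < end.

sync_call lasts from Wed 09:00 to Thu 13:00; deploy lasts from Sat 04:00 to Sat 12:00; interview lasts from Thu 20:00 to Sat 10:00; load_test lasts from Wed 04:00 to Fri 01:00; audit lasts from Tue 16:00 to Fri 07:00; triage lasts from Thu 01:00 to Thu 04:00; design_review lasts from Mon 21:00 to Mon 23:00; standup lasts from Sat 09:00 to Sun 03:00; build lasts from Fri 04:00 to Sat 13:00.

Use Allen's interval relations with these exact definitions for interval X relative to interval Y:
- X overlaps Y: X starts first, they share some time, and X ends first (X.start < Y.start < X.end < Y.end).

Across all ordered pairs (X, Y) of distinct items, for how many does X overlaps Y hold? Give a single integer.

8

Checking all 72 ordered pairs for relation 'overlaps'; matching pairs in alphabetical order:
(audit, build): audit overlaps build ✓
(audit, interview): audit overlaps interview ✓
(build, standup): build overlaps standup ✓
(deploy, standup): deploy overlaps standup ✓
(interview, build): interview overlaps build ✓
(interview, deploy): interview overlaps deploy ✓
(interview, standup): interview overlaps standup ✓
(load_test, interview): load_test overlaps interview ✓
Count: 8.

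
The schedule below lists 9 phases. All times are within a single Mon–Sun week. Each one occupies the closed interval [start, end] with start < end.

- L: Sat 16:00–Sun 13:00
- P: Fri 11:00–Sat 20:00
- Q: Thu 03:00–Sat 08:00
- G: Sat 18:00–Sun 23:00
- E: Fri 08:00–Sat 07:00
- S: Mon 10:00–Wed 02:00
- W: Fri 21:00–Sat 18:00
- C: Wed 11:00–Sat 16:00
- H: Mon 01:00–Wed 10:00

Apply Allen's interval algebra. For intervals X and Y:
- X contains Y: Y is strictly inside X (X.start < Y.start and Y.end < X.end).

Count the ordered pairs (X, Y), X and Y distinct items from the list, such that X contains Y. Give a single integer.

5

Checking all 72 ordered pairs for relation 'contains'; matching pairs in alphabetical order:
(C, E): C contains E ✓
(C, Q): C contains Q ✓
(H, S): H contains S ✓
(P, W): P contains W ✓
(Q, E): Q contains E ✓
Count: 5.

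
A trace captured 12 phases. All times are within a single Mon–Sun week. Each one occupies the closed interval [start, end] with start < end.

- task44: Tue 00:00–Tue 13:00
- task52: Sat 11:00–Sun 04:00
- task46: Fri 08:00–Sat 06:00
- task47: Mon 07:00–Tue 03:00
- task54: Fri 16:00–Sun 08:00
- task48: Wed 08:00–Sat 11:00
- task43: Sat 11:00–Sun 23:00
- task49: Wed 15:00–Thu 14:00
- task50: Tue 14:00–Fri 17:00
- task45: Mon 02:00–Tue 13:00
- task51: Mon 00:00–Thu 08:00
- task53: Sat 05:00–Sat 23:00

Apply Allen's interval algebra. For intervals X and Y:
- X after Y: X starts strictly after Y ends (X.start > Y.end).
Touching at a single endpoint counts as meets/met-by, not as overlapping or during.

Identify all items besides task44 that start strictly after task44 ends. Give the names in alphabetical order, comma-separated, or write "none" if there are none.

Target task44 = [Tue 00:00, Tue 13:00].
task43 [Sat 11:00, Sun 23:00] → after → yes.
task45 [Mon 02:00, Tue 13:00] → finished-by → no.
task46 [Fri 08:00, Sat 06:00] → after → yes.
task47 [Mon 07:00, Tue 03:00] → overlaps → no.
task48 [Wed 08:00, Sat 11:00] → after → yes.
task49 [Wed 15:00, Thu 14:00] → after → yes.
task50 [Tue 14:00, Fri 17:00] → after → yes.
task51 [Mon 00:00, Thu 08:00] → contains → no.
task52 [Sat 11:00, Sun 04:00] → after → yes.
task53 [Sat 05:00, Sat 23:00] → after → yes.
task54 [Fri 16:00, Sun 08:00] → after → yes.
Result: task43, task46, task48, task49, task50, task52, task53, task54.

task43, task46, task48, task49, task50, task52, task53, task54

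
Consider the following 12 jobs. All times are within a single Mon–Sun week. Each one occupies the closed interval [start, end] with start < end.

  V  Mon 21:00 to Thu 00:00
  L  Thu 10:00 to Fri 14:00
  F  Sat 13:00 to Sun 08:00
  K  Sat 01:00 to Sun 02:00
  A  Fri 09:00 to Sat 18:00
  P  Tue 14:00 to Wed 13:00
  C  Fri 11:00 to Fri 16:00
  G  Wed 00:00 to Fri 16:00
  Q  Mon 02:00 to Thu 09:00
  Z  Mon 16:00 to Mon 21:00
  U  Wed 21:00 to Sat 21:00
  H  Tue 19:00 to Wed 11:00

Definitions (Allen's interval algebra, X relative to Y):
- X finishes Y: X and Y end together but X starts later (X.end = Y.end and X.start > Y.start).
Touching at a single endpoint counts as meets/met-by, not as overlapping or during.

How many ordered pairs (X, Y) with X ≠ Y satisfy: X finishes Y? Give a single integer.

Checking all 132 ordered pairs for relation 'finishes'; matching pairs in alphabetical order:
(C, G): C finishes G ✓
Count: 1.

1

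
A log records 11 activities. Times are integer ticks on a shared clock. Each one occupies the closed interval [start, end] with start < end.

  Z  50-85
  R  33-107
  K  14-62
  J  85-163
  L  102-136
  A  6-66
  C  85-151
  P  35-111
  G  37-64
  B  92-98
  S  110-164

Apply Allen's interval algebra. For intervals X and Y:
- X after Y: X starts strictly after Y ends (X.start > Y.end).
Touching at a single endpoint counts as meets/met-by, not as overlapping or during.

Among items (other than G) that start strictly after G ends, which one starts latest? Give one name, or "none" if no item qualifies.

Target G = [37, 64].
A [6, 66] → contains → excluded.
B [92, 98] → after → candidate.
C [85, 151] → after → candidate.
J [85, 163] → after → candidate.
K [14, 62] → overlaps → excluded.
L [102, 136] → after → candidate.
P [35, 111] → contains → excluded.
R [33, 107] → contains → excluded.
S [110, 164] → after → candidate.
Z [50, 85] → overlapped-by → excluded.
Among candidates, latest start is 110 → S.

S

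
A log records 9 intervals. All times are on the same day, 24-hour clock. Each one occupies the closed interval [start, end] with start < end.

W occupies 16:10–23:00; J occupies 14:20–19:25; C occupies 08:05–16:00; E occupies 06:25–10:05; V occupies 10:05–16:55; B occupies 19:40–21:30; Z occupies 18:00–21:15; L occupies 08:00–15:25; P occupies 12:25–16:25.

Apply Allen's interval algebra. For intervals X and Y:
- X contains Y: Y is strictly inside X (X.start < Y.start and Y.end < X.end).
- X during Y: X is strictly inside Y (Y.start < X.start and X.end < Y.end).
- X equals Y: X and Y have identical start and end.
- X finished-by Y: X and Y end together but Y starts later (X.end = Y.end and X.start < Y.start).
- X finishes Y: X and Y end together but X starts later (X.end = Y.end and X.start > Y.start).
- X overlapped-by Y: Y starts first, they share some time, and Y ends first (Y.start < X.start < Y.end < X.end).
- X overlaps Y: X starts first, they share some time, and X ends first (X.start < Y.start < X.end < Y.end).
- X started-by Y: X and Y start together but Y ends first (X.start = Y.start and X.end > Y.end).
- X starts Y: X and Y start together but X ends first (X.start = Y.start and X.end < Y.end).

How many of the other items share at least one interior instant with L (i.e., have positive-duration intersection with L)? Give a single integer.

Target L = [08:00, 15:25].
B [19:40, 21:30] → after → no.
C [08:05, 16:00] → overlapped-by → counts.
E [06:25, 10:05] → overlaps → counts.
J [14:20, 19:25] → overlapped-by → counts.
P [12:25, 16:25] → overlapped-by → counts.
V [10:05, 16:55] → overlapped-by → counts.
W [16:10, 23:00] → after → no.
Z [18:00, 21:15] → after → no.
Total: 5.

5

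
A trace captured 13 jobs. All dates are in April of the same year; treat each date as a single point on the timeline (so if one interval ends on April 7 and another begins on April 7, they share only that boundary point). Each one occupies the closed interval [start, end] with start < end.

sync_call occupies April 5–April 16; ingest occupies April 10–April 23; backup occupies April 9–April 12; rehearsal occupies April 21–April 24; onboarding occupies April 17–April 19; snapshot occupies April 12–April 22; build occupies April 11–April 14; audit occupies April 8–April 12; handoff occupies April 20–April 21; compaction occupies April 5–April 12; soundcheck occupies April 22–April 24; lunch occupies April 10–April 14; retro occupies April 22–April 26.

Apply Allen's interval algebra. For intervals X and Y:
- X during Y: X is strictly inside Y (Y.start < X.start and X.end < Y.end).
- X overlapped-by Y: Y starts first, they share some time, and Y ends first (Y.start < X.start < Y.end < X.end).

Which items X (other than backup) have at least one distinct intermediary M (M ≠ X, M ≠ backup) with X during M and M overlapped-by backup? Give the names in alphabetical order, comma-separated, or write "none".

Target backup = [April 9, April 12].
Intermediaries M with M overlapped-by backup: build, ingest, lunch.
Via build — items with X during build: none.
Via ingest — items with X during ingest: build, handoff, onboarding, snapshot.
Via lunch — items with X during lunch: none.
Union: build, handoff, onboarding, snapshot.

build, handoff, onboarding, snapshot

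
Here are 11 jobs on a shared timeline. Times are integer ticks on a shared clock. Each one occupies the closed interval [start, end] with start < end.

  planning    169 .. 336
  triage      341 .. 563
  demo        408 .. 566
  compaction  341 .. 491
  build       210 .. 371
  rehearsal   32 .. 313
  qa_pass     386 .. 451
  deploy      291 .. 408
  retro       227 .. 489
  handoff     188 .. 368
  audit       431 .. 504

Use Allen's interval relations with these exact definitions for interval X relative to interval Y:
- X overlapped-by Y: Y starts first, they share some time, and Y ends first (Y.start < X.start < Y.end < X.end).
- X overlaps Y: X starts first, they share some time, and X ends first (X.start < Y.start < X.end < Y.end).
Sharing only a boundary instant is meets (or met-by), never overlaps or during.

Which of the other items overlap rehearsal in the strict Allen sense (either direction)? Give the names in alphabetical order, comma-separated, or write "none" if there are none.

Target rehearsal = [32, 313].
audit [431, 504] → after → no.
build [210, 371] → overlapped-by → yes.
compaction [341, 491] → after → no.
demo [408, 566] → after → no.
deploy [291, 408] → overlapped-by → yes.
handoff [188, 368] → overlapped-by → yes.
planning [169, 336] → overlapped-by → yes.
qa_pass [386, 451] → after → no.
retro [227, 489] → overlapped-by → yes.
triage [341, 563] → after → no.
Result: build, deploy, handoff, planning, retro.

build, deploy, handoff, planning, retro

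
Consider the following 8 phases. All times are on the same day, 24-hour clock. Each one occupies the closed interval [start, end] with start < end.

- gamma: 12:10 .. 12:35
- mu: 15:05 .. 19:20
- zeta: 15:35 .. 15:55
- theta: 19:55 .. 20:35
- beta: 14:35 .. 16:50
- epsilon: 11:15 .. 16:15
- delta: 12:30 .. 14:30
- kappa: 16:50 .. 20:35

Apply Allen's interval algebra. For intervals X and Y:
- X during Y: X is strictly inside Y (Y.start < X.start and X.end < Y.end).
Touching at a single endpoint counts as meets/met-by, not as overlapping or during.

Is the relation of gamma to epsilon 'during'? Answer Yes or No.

gamma = [12:10, 12:35], epsilon = [11:15, 16:15].
Actual relation of gamma to epsilon: during.
Asked whether 'during' holds → Yes.

Yes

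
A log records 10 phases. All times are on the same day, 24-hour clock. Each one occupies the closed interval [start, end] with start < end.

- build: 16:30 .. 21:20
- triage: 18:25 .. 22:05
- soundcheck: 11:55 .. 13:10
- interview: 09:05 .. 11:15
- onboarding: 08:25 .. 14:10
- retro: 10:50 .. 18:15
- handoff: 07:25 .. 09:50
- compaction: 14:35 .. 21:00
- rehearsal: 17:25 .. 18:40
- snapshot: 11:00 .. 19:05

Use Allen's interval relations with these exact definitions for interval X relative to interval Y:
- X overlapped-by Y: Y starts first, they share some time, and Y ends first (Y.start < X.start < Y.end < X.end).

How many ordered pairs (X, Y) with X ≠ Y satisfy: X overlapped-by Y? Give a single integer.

17

Checking all 90 ordered pairs for relation 'overlapped-by'; matching pairs in alphabetical order:
(build, compaction): build overlapped-by compaction ✓
(build, retro): build overlapped-by retro ✓
(build, snapshot): build overlapped-by snapshot ✓
(compaction, retro): compaction overlapped-by retro ✓
(compaction, snapshot): compaction overlapped-by snapshot ✓
(interview, handoff): interview overlapped-by handoff ✓
(onboarding, handoff): onboarding overlapped-by handoff ✓
(rehearsal, retro): rehearsal overlapped-by retro ✓
(retro, interview): retro overlapped-by interview ✓
(retro, onboarding): retro overlapped-by onboarding ✓
(snapshot, interview): snapshot overlapped-by interview ✓
(snapshot, onboarding): snapshot overlapped-by onboarding ✓
(snapshot, retro): snapshot overlapped-by retro ✓
(triage, build): triage overlapped-by build ✓
(triage, compaction): triage overlapped-by compaction ✓
(triage, rehearsal): triage overlapped-by rehearsal ✓
(triage, snapshot): triage overlapped-by snapshot ✓
Count: 17.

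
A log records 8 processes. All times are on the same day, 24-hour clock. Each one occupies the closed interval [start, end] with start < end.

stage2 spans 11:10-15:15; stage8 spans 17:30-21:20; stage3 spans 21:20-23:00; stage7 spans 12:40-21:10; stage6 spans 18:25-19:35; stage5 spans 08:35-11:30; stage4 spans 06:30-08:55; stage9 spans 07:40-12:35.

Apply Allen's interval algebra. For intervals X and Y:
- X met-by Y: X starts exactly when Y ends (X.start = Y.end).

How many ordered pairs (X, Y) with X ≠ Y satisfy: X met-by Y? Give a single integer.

Checking all 56 ordered pairs for relation 'met-by'; matching pairs in alphabetical order:
(stage3, stage8): stage3 met-by stage8 ✓
Count: 1.

1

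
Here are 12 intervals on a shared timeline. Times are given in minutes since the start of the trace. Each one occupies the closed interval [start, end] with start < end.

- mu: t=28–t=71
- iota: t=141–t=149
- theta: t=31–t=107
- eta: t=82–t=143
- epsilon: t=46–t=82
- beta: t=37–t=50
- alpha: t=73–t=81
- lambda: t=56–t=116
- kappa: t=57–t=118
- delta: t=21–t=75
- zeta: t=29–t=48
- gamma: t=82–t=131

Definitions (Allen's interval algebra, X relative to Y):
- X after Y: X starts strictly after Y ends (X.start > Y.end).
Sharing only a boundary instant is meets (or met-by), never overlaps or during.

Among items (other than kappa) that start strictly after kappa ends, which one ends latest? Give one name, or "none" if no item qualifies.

iota

Target kappa = [t=57, t=118].
alpha [t=73, t=81] → during → excluded.
beta [t=37, t=50] → before → excluded.
delta [t=21, t=75] → overlaps → excluded.
epsilon [t=46, t=82] → overlaps → excluded.
eta [t=82, t=143] → overlapped-by → excluded.
gamma [t=82, t=131] → overlapped-by → excluded.
iota [t=141, t=149] → after → candidate.
lambda [t=56, t=116] → overlaps → excluded.
mu [t=28, t=71] → overlaps → excluded.
theta [t=31, t=107] → overlaps → excluded.
zeta [t=29, t=48] → before → excluded.
Among candidates, latest end is t=149 → iota.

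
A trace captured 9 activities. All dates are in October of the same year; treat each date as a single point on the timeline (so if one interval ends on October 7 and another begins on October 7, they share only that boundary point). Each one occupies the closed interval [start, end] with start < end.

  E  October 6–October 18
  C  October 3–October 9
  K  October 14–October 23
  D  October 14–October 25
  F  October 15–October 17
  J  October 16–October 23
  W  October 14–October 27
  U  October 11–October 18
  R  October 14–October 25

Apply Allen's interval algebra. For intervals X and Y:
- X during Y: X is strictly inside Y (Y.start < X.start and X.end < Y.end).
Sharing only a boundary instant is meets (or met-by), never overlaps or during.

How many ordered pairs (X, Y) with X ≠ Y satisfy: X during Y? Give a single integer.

Checking all 72 ordered pairs for relation 'during'; matching pairs in alphabetical order:
(F, D): F during D ✓
(F, E): F during E ✓
(F, K): F during K ✓
(F, R): F during R ✓
(F, U): F during U ✓
(F, W): F during W ✓
(J, D): J during D ✓
(J, R): J during R ✓
(J, W): J during W ✓
Count: 9.

9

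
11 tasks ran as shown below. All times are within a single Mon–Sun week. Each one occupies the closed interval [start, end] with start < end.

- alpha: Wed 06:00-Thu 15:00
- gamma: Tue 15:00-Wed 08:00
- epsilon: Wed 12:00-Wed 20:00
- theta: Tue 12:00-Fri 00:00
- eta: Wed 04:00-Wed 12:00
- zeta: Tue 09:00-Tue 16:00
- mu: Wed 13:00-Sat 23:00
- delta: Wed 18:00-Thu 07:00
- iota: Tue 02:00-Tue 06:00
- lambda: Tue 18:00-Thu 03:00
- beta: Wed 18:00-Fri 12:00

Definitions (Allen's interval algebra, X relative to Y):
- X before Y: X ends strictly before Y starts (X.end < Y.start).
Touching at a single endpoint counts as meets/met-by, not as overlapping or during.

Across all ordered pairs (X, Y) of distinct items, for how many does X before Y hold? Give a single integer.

Checking all 110 ordered pairs for relation 'before'; matching pairs in alphabetical order:
(eta, beta): eta before beta ✓
(eta, delta): eta before delta ✓
(eta, mu): eta before mu ✓
(gamma, beta): gamma before beta ✓
(gamma, delta): gamma before delta ✓
(gamma, epsilon): gamma before epsilon ✓
(gamma, mu): gamma before mu ✓
(iota, alpha): iota before alpha ✓
(iota, beta): iota before beta ✓
(iota, delta): iota before delta ✓
(iota, epsilon): iota before epsilon ✓
(iota, eta): iota before eta ✓
(iota, gamma): iota before gamma ✓
(iota, lambda): iota before lambda ✓
(iota, mu): iota before mu ✓
(iota, theta): iota before theta ✓
(iota, zeta): iota before zeta ✓
(zeta, alpha): zeta before alpha ✓
(zeta, beta): zeta before beta ✓
(zeta, delta): zeta before delta ✓
(zeta, epsilon): zeta before epsilon ✓
(zeta, eta): zeta before eta ✓
(zeta, lambda): zeta before lambda ✓
(zeta, mu): zeta before mu ✓
Count: 24.

24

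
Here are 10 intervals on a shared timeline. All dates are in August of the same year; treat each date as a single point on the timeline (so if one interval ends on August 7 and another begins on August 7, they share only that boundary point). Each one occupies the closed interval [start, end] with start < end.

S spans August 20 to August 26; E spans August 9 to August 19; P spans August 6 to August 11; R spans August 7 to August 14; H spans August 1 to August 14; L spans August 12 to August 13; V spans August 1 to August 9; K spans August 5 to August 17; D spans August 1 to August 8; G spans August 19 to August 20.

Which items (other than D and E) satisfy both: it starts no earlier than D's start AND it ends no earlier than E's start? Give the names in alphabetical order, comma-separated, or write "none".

Conditions: its start is no earlier than D's start (X.start >= August 1) AND its end is no earlier than E's start (X.end >= August 9).
G: start August 19 >= August 1? ✓; end August 20 >= August 9? ✓ → yes.
H: start August 1 >= August 1? ✓; end August 14 >= August 9? ✓ → yes.
K: start August 5 >= August 1? ✓; end August 17 >= August 9? ✓ → yes.
L: start August 12 >= August 1? ✓; end August 13 >= August 9? ✓ → yes.
P: start August 6 >= August 1? ✓; end August 11 >= August 9? ✓ → yes.
R: start August 7 >= August 1? ✓; end August 14 >= August 9? ✓ → yes.
S: start August 20 >= August 1? ✓; end August 26 >= August 9? ✓ → yes.
V: start August 1 >= August 1? ✓; end August 9 >= August 9? ✓ → yes.
Result: G, H, K, L, P, R, S, V.

G, H, K, L, P, R, S, V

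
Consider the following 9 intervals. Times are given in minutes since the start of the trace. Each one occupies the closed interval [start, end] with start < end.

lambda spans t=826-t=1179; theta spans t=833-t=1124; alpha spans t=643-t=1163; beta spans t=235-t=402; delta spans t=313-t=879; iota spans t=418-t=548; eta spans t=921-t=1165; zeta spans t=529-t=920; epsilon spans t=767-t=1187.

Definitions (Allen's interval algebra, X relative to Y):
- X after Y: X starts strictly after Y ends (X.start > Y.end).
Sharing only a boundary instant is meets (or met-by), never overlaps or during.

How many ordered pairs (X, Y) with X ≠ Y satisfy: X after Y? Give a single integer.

Checking all 72 ordered pairs for relation 'after'; matching pairs in alphabetical order:
(alpha, beta): alpha after beta ✓
(alpha, iota): alpha after iota ✓
(epsilon, beta): epsilon after beta ✓
(epsilon, iota): epsilon after iota ✓
(eta, beta): eta after beta ✓
(eta, delta): eta after delta ✓
(eta, iota): eta after iota ✓
(eta, zeta): eta after zeta ✓
(iota, beta): iota after beta ✓
(lambda, beta): lambda after beta ✓
(lambda, iota): lambda after iota ✓
(theta, beta): theta after beta ✓
(theta, iota): theta after iota ✓
(zeta, beta): zeta after beta ✓
Count: 14.

14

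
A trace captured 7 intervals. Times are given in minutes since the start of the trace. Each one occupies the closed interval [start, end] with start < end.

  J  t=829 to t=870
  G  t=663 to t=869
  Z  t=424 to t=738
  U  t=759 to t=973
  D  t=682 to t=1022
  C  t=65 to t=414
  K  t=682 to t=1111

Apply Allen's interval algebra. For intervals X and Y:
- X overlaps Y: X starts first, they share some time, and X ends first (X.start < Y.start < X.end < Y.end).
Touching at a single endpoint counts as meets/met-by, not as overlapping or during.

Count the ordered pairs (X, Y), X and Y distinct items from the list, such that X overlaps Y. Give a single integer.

Checking all 42 ordered pairs for relation 'overlaps'; matching pairs in alphabetical order:
(G, D): G overlaps D ✓
(G, J): G overlaps J ✓
(G, K): G overlaps K ✓
(G, U): G overlaps U ✓
(Z, D): Z overlaps D ✓
(Z, G): Z overlaps G ✓
(Z, K): Z overlaps K ✓
Count: 7.

7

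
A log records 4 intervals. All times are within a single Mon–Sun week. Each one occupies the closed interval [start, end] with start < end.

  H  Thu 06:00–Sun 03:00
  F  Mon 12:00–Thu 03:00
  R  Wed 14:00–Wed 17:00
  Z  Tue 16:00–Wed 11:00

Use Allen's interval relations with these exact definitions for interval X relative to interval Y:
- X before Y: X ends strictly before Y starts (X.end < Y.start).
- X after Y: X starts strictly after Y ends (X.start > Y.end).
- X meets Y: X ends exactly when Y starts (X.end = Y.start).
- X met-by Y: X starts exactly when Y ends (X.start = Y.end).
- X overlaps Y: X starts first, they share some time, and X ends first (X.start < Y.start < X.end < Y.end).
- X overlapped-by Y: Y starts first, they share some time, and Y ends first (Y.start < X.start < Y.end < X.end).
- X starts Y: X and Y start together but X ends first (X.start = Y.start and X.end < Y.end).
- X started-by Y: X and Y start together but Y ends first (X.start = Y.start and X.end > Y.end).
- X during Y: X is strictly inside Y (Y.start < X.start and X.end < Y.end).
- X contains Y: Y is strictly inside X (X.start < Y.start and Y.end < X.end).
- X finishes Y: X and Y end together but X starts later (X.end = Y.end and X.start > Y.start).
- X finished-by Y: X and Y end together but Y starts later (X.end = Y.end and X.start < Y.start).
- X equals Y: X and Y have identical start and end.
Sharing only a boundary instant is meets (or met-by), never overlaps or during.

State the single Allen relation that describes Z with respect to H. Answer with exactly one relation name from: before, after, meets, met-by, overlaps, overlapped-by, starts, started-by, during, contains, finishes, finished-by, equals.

before

Z = [Tue 16:00, Wed 11:00]; H = [Thu 06:00, Sun 03:00].
Compare endpoints: Z.start < H.start, Z.start < H.end, Z.end < H.start, Z.end < H.end.
That pattern is 'before'.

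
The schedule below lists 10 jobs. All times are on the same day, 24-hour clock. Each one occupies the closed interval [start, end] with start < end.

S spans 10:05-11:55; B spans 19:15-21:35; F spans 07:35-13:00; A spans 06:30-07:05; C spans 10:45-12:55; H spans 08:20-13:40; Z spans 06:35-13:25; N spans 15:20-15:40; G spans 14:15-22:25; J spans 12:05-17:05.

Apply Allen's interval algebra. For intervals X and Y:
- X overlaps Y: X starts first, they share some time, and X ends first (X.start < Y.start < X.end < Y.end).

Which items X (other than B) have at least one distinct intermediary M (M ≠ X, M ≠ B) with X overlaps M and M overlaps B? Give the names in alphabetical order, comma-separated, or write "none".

Target B = [19:15, 21:35].
Intermediaries M with M overlaps B: none.
Union: none.

none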